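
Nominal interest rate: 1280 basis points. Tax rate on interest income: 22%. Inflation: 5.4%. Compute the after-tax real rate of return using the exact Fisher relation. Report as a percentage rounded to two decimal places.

After-tax nominal return = 12.8% × (1 − 0.22) = 9.9840%.
1 + r = 1.09984 / 1.05400 = 1.043491
After-tax real rate = 1.043491 − 1 → 4.35%.

4.35%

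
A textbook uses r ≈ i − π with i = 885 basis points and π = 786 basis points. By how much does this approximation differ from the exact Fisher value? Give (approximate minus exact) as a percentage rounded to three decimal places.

Approximate: r ≈ 8.850% − 7.860% = 0.9900%
Exact: (1 + 0.0885)/(1 + 0.0786) − 1 = 0.9179%
Error = 0.9900% − 0.9179% = 0.0721% → 0.072%.

0.072%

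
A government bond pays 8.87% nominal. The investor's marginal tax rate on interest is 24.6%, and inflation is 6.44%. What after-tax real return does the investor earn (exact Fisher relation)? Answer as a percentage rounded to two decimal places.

0.23%

After-tax nominal return = 8.87% × (1 − 0.246) = 6.68798%.
1 + r = 1.0668798 / 1.06440 = 1.002330
After-tax real rate = 1.002330 − 1 → 0.23%.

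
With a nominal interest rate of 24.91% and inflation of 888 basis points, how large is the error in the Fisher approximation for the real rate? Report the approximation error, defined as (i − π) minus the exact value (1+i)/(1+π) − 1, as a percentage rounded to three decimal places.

Approximate: r ≈ 24.910% − 8.880% = 16.0300%
Exact: (1 + 0.2491)/(1 + 0.0888) − 1 = 14.7226%
Error = 16.0300% − 14.7226% = 1.3074% → 1.307%.

1.307%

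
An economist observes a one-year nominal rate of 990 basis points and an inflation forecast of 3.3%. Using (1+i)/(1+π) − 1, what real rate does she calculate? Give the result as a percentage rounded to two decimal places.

6.39%

By the Fisher identity, 1 + r = (1 + i)/(1 + π).
1 + r = 1.09900 / 1.03300 = 1.063892
r = 1.063892 − 1 = 6.3892%, i.e. 6.39%.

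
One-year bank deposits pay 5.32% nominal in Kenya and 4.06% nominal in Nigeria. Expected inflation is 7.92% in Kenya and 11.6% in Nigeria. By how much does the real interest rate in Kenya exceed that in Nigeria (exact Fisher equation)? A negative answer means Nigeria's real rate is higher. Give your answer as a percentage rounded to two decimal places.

4.35%

Kenya: (1 + 0.0532)/(1 + 0.0792) − 1 = -2.4092%
Nigeria: (1 + 0.0406)/(1 + 0.1160) − 1 = -6.7563%
Differential = -2.4092% − (-6.7563%) = 4.3471% → 4.35%.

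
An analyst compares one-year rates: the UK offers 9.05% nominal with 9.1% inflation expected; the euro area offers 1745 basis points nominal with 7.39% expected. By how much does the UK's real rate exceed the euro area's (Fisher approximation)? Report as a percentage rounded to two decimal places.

-10.11%

The UK: 9.05% − 9.1% = -0.050%
The euro area: 17.45% − 7.39% = 10.060%
Differential = -10.110% → -10.11%.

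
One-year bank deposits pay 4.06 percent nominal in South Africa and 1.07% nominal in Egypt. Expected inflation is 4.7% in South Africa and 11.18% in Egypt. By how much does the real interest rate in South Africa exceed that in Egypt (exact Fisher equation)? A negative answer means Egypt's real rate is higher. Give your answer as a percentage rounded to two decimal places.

South Africa: (1 + 0.0406)/(1 + 0.0470) − 1 = -0.6113%
Egypt: (1 + 0.0107)/(1 + 0.1118) − 1 = -9.0934%
Differential = -0.6113% − (-9.0934%) = 8.4821% → 8.48%.

8.48%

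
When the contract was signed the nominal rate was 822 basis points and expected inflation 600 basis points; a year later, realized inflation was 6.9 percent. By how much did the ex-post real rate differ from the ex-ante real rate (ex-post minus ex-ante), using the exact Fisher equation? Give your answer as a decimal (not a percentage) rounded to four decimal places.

Ex-ante: (1 + 0.0822)/(1 + 0.0600) − 1 = 2.0943%
Ex-post: (1 + 0.0822)/(1 + 0.0690) − 1 = 1.2348%
Difference (ex-post − ex-ante) = -0.8595% → -0.0086.

-0.0086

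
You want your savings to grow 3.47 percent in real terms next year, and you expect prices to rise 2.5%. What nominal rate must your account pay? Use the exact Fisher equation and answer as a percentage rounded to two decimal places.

6.06%

(1 + i) = (1 + r)(1 + π) = 1.03470 × 1.02500 = 1.0605675
i = 1.0605675 − 1, so the required nominal rate is 6.06%.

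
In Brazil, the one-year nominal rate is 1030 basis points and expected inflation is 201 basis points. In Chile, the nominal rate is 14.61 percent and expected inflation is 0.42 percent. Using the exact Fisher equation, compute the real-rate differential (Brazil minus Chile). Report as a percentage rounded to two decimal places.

Brazil: (1 + 0.1030)/(1 + 0.0201) − 1 = 8.1267%
Chile: (1 + 0.1461)/(1 + 0.0042) − 1 = 14.1307%
Differential = 8.1267% − 14.1307% = -6.0040% → -6.00%.

-6.00%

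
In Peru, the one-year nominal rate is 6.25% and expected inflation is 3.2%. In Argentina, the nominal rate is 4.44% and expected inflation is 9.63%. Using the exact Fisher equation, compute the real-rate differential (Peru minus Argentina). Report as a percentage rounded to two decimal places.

7.69%

Peru: (1 + 0.0625)/(1 + 0.0320) − 1 = 2.9554%
Argentina: (1 + 0.0444)/(1 + 0.0963) − 1 = -4.7341%
Differential = 2.9554% − (-4.7341%) = 7.6895% → 7.69%.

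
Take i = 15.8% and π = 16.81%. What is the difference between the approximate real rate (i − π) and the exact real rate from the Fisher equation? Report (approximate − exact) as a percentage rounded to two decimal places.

-0.15%

Approximate: r ≈ 15.800% − 16.810% = -1.0100%
Exact: (1 + 0.1580)/(1 + 0.1681) − 1 = -0.8647%
Error = -1.0100% − (-0.8647%) = -0.1453% → -0.15%.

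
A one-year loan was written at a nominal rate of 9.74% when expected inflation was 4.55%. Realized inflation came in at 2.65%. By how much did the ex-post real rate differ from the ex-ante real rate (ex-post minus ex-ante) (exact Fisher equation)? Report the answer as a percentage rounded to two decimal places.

1.94%

Ex-ante: (1 + 0.0974)/(1 + 0.0455) − 1 = 4.9641%
Ex-post: (1 + 0.0974)/(1 + 0.0265) − 1 = 6.9070%
Difference (ex-post − ex-ante) = 1.9428% → 1.94%.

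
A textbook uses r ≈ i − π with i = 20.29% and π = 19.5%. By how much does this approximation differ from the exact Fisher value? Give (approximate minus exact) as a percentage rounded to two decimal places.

Approximate: r ≈ 20.290% − 19.500% = 0.7900%
Exact: (1 + 0.2029)/(1 + 0.1950) − 1 = 0.6611%
Error = 0.7900% − 0.6611% = 0.1289% → 0.13%.

0.13%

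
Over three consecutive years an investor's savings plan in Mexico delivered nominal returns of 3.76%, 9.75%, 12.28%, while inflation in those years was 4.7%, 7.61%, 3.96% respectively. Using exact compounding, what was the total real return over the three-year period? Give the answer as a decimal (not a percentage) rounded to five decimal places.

Nominal growth factor = 1.0376 × 1.0975 × 1.1228 = 1.278606
Price-level growth factor = 1.0470 × 1.0761 × 1.0396 = 1.171293
Real growth factor = 1.278606 / 1.171293 = 1.091620
Total real return = 1.091620 − 1 → 0.09162.

0.09162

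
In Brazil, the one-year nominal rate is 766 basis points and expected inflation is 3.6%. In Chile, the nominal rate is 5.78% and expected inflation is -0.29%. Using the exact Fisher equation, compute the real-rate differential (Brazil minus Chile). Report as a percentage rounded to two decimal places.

Brazil: (1 + 0.0766)/(1 + 0.0360) − 1 = 3.9189%
Chile: (1 + 0.0578)/(1 − 0.0029) − 1 = 6.0877%
Differential = 3.9189% − 6.0877% = -2.1687% → -2.17%.

-2.17%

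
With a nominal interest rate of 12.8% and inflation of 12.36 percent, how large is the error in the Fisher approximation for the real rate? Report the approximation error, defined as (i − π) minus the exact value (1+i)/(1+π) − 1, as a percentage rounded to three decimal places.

0.048%

Approximate: r ≈ 12.800% − 12.360% = 0.4400%
Exact: (1 + 0.1280)/(1 + 0.1236) − 1 = 0.3916%
Error = 0.4400% − 0.3916% = 0.0484% → 0.048%.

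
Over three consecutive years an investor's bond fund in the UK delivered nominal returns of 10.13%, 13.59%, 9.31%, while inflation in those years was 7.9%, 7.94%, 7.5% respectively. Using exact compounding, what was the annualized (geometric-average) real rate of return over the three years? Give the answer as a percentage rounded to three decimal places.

Compound the nominal returns: 1.1013 × 1.1359 × 1.0931 = 1.36743167.
Compound inflation: 1.0790 × 1.0794 × 1.0750 = 1.25202305.
Deflate: 1.36743167 / 1.25202305 = 1.09217771.
Annualized real rate = 1.09217771^(1/3) − 1 = 2.9827% → 2.983%.

2.983%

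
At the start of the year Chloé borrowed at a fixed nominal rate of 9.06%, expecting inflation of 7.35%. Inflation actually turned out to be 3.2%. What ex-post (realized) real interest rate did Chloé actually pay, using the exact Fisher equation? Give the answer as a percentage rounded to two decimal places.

5.68%

Ex-post: (1 + 0.0906)/(1 + 0.0320) − 1 = 5.6783%
So the realized real rate is 5.68%.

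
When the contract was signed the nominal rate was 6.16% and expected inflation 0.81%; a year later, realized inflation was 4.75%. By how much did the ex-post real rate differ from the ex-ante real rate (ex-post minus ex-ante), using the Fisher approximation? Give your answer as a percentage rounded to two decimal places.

Ex-ante: 6.16% − 0.81% = 5.350%
Ex-post: 6.16% − 4.75% = 1.410%
Difference (ex-post − ex-ante) = -3.9400% → -3.94%.

-3.94%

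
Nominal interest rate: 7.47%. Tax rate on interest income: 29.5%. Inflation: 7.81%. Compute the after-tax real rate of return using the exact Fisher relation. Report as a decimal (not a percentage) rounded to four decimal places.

-0.0236

After-tax nominal return = 7.47% × (1 − 0.295) = 5.26635%.
1 + r = 1.0526635 / 1.07810 = 0.976406
After-tax real rate = 0.976406 − 1 → -0.0236.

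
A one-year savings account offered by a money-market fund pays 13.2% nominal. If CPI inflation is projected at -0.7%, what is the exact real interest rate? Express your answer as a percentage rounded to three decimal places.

13.998%

By the Fisher equation, 1 + r = (1 + i)/(1 + π).
1 + r = 1.13200 / 0.99300 = 1.139980
r = 1.139980 − 1 = 13.9980%, i.e. 13.998%.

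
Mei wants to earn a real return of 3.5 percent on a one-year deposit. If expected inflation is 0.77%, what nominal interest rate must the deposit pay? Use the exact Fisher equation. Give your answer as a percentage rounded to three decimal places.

4.297%

(1 + i) = (1 + r)(1 + π) = 1.03500 × 1.00770 = 1.0429695
i = 1.0429695 − 1, so the required nominal rate is 4.297%.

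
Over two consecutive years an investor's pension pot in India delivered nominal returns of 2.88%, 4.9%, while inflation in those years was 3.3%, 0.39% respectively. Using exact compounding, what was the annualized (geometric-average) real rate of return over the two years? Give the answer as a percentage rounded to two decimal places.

2.01%

Nominal growth factor = 1.0288 × 1.0490 = 1.07921120
Price-level growth factor = 1.0330 × 1.0039 = 1.03702870
Real growth factor = 1.07921120 / 1.03702870 = 1.04067631
Annualized real rate = 1.04067631^(1/2) − 1 = 2.0135% → 2.01%.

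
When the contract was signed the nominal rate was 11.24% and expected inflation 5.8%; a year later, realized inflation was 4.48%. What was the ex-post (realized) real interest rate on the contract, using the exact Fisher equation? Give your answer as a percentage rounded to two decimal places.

6.47%

Ex-post: (1 + 0.1124)/(1 + 0.0448) − 1 = 6.4701%
So the realized real rate is 6.47%.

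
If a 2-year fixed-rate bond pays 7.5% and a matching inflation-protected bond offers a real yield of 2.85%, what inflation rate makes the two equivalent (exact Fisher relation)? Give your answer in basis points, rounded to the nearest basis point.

452 basis points

(1 + π) = (1 + i)/(1 + r) = 1.07500 / 1.02850 = 1.045211
Break-even inflation = 1.045211 − 1 → 452 basis points.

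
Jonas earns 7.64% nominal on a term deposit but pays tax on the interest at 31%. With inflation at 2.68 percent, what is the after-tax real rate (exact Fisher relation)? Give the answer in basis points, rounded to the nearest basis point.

252 basis points

After-tax nominal return = 7.64% × (1 − 0.31) = 5.2716%.
1 + r = 1.052716 / 1.02680 = 1.025240
After-tax real rate = 1.025240 − 1 → 252 basis points.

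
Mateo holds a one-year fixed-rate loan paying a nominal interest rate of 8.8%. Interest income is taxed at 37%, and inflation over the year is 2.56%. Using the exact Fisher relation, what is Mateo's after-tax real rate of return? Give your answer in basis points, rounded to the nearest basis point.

291 basis points

After-tax nominal return = 8.8% × (1 − 0.37) = 5.5440%.
1 + r = 1.05544 / 1.02560 = 1.029095
After-tax real rate = 1.029095 − 1 → 291 basis points.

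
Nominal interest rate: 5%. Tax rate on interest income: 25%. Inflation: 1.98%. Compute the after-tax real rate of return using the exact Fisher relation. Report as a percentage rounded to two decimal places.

1.74%

After-tax nominal return = 5% × (1 − 0.25) = 3.7500%.
1 + r = 1.03750 / 1.01980 = 1.017356
After-tax real rate = 1.017356 − 1 → 1.74%.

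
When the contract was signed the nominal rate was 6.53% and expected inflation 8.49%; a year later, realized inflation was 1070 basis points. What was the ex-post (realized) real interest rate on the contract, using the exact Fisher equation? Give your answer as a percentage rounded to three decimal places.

Ex-post: (1 + 0.0653)/(1 + 0.1070) − 1 = -3.7669%
So the realized real rate is -3.767%.

-3.767%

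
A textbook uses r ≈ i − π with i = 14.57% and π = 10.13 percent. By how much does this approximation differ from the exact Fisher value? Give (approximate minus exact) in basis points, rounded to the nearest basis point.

41 basis points

Approximate: r ≈ 14.570% − 10.130% = 4.4400%
Exact: (1 + 0.1457)/(1 + 0.1013) − 1 = 4.0316%
Error = 4.4400% − 4.0316% = 0.4084% → 41 basis points.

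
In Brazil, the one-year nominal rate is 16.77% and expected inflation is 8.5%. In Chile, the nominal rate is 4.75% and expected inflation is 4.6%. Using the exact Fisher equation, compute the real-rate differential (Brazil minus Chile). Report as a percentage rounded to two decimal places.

Brazil: (1 + 0.1677)/(1 + 0.0850) − 1 = 7.6221%
Chile: (1 + 0.0475)/(1 + 0.0460) − 1 = 0.1434%
Differential = 7.6221% − 0.1434% = 7.4787% → 7.48%.

7.48%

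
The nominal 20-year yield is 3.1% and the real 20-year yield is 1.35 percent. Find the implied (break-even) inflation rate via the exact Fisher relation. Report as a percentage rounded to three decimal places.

(1 + π) = (1 + i)/(1 + r) = 1.03100 / 1.01350 = 1.017267
Break-even inflation = 1.017267 − 1 → 1.727%.

1.727%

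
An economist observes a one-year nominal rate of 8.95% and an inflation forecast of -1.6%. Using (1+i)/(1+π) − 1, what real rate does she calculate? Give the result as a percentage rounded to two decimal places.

10.72%

By the Fisher identity, 1 + r = (1 + i)/(1 + π).
1 + r = 1.08950 / 0.98400 = 1.107215
r = 1.107215 − 1 = 10.7215%, i.e. 10.72%.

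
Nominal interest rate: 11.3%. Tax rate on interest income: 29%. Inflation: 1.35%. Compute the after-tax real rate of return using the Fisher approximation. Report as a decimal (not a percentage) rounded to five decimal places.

0.06673

After-tax nominal return = 11.3% × (1 − 0.29) = 8.0230%.
r ≈ 8.0230% − 1.35% → 0.06673.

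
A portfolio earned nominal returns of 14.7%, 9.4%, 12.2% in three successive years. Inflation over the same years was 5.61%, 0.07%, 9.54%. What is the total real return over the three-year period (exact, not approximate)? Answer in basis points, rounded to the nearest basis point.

Compound the nominal returns: 1.1470 × 1.0940 × 1.1220 = 1.407906.
Compound inflation: 1.0561 × 1.0007 × 1.0954 = 1.157662.
Deflate: 1.407906 / 1.157662 = 1.216163.
Total real return = 1.216163 − 1 → 2162 basis points.

2162 basis points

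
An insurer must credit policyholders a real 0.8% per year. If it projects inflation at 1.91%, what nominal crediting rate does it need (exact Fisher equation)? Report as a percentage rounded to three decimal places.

(1 + i) = (1 + r)(1 + π) = 1.00800 × 1.01910 = 1.0272528
i = 1.0272528 − 1, so the required nominal rate is 2.725%.

2.725%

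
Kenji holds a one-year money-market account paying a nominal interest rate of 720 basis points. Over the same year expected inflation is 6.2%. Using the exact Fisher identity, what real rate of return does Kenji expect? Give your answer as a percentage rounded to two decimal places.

0.94%

By the Fisher identity, 1 + r = (1 + i)/(1 + π).
1 + r = 1.07200 / 1.06200 = 1.009416
r = 1.009416 − 1 = 0.9416%, i.e. 0.94%.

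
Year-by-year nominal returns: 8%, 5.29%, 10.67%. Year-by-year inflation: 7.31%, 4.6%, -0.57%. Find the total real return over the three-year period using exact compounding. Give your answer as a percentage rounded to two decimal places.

Compound the nominal returns: 1.0800 × 1.0529 × 1.1067 = 1.258464.
Compound inflation: 1.0731 × 1.0460 × 0.9943 = 1.116065.
Deflate: 1.258464 / 1.116065 = 1.127591.
Total real return = 1.127591 − 1 → 12.76%.

12.76%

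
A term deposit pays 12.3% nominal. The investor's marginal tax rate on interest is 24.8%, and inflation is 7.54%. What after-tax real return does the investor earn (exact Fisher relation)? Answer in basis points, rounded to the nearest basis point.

After-tax nominal return = 12.3% × (1 − 0.248) = 9.2496%.
1 + r = 1.092496 / 1.07540 = 1.015897
After-tax real rate = 1.015897 − 1 → 159 basis points.

159 basis points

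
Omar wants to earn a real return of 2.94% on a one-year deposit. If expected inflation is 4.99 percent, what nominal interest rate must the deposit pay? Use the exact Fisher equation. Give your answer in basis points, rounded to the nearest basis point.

808 basis points

(1 + i) = (1 + r)(1 + π) = 1.02940 × 1.04990 = 1.08076706
i = 1.08076706 − 1, so the required nominal rate is 808 basis points.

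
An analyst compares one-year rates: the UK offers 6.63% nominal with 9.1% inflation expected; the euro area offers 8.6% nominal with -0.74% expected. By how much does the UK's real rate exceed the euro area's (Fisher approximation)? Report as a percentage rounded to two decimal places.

-11.81%

The UK: 6.63% − 9.1% = -2.470%
The euro area: 8.6% − (-0.74%) = 9.340%
Differential = -11.810% → -11.81%.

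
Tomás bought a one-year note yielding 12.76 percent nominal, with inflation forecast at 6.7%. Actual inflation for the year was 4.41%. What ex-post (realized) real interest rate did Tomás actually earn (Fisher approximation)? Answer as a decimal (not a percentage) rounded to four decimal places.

0.0835

Ex-post: 12.76% − 4.41% = 8.350%
So the realized real rate is 0.0835.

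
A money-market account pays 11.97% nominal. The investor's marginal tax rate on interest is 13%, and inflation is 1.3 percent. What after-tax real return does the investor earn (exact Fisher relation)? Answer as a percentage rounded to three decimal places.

8.997%

After-tax nominal return = 11.97% × (1 − 0.13) = 10.4139%.
1 + r = 1.104139 / 1.01300 = 1.089969
After-tax real rate = 1.089969 − 1 → 8.997%.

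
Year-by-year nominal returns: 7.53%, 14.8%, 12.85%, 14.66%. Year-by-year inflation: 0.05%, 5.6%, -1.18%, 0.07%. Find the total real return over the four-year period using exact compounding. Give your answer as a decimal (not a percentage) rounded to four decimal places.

Compound the nominal returns: 1.0753 × 1.1480 × 1.1285 × 1.1466 = 1.597295.
Compound inflation: 1.0005 × 1.0560 × 0.9882 × 1.0007 = 1.044792.
Deflate: 1.597295 / 1.044792 = 1.528816.
Total real return = 1.528816 − 1 → 0.5288.

0.5288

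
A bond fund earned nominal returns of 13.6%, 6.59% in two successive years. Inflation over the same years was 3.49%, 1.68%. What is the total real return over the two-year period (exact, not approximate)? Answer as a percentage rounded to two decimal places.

Nominal growth factor = 1.1360 × 1.0659 = 1.210862
Price-level growth factor = 1.0349 × 1.0168 = 1.052286
Real growth factor = 1.210862 / 1.052286 = 1.150697
Total real return = 1.150697 − 1 → 15.07%.

15.07%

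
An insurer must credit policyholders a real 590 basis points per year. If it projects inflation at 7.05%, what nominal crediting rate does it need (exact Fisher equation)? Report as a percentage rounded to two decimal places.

13.37%

(1 + i) = (1 + r)(1 + π) = 1.05900 × 1.07050 = 1.1336595
i = 1.1336595 − 1, so the required nominal rate is 13.37%.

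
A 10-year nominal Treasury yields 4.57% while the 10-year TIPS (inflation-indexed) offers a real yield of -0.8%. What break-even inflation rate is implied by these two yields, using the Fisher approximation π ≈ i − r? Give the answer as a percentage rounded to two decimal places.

5.37%

π ≈ i − r = 4.57% − (-0.8%) → 5.37%.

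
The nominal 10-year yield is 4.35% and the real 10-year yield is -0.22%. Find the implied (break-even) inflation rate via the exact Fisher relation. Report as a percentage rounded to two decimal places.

4.58%

(1 + π) = (1 + i)/(1 + r) = 1.04350 / 0.99780 = 1.045801
Break-even inflation = 1.045801 − 1 → 4.58%.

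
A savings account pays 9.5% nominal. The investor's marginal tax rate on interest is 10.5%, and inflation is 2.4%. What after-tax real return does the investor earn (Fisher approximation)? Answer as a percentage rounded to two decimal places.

After-tax nominal return = 9.5% × (1 − 0.105) = 8.5025%.
r ≈ 8.5025% − 2.4% → 6.10%.

6.10%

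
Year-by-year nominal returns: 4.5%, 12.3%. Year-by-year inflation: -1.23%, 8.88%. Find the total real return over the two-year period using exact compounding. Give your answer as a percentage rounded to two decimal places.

9.12%

Compound the nominal returns: 1.0450 × 1.1230 = 1.173535.
Compound inflation: 0.9877 × 1.0888 = 1.075408.
Deflate: 1.173535 / 1.075408 = 1.091247.
Total real return = 1.091247 − 1 → 9.12%.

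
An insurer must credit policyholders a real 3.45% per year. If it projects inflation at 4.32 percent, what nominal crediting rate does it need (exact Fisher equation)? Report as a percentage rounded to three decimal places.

7.919%

(1 + i) = (1 + r)(1 + π) = 1.03450 × 1.04320 = 1.0791904
i = 1.0791904 − 1, so the required nominal rate is 7.919%.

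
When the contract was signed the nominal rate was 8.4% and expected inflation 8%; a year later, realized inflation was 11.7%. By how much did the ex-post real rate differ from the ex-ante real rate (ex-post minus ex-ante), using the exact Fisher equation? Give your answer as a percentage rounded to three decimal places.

Ex-ante: (1 + 0.0840)/(1 + 0.0800) − 1 = 0.3704%
Ex-post: (1 + 0.0840)/(1 + 0.1170) − 1 = -2.9543%
Difference (ex-post − ex-ante) = -3.3247% → -3.325%.

-3.325%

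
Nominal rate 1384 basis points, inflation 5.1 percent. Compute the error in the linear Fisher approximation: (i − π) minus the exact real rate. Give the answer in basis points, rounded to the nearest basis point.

42 basis points

Approximate: r ≈ 13.840% − 5.100% = 8.7400%
Exact: (1 + 0.1384)/(1 + 0.0510) − 1 = 8.3159%
Error = 8.7400% − 8.3159% = 0.4241% → 42 basis points.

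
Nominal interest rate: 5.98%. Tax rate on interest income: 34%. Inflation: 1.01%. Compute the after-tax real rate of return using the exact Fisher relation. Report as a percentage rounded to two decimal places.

After-tax nominal return = 5.98% × (1 − 0.34) = 3.9468%.
1 + r = 1.039468 / 1.01010 = 1.029074
After-tax real rate = 1.029074 − 1 → 2.91%.

2.91%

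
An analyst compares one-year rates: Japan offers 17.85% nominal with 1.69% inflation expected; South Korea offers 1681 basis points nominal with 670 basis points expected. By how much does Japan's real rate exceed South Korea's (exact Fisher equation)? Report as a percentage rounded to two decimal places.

6.42%

Japan: (1 + 0.1785)/(1 + 0.0169) − 1 = 15.8914%
South Korea: (1 + 0.1681)/(1 + 0.0670) − 1 = 9.4752%
Differential = 15.8914% − 9.4752% = 6.4163% → 6.42%.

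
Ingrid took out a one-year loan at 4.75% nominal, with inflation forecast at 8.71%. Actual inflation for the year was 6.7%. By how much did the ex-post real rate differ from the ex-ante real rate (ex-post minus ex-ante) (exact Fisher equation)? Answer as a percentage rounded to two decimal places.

1.82%

Ex-ante: (1 + 0.0475)/(1 + 0.0871) − 1 = -3.6427%
Ex-post: (1 + 0.0475)/(1 + 0.0670) − 1 = -1.8276%
Difference (ex-post − ex-ante) = 1.8152% → 1.82%.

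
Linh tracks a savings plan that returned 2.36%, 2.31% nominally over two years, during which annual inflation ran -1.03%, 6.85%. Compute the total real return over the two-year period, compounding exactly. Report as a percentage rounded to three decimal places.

-0.969%

Compound the nominal returns: 1.0236 × 1.0231 = 1.047245.
Compound inflation: 0.9897 × 1.0685 = 1.057494.
Deflate: 1.047245 / 1.057494 = 0.990308.
Total real return = 0.990308 − 1 → -0.969%.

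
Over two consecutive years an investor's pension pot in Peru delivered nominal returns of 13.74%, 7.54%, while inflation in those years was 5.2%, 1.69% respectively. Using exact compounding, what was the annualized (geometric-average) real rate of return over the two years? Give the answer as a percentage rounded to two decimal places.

Nominal growth factor = 1.1374 × 1.0754 = 1.22315996
Price-level growth factor = 1.0520 × 1.0169 = 1.06977880
Real growth factor = 1.22315996 / 1.06977880 = 1.14337652
Annualized real rate = 1.14337652^(1/2) − 1 = 6.9288% → 6.93%.

6.93%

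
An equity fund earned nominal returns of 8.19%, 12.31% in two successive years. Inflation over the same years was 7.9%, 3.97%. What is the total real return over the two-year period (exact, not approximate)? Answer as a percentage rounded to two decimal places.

Compound the nominal returns: 1.0819 × 1.1231 = 1.215082.
Compound inflation: 1.0790 × 1.0397 = 1.121836.
Deflate: 1.215082 / 1.121836 = 1.083119.
Total real return = 1.083119 − 1 → 8.31%.

8.31%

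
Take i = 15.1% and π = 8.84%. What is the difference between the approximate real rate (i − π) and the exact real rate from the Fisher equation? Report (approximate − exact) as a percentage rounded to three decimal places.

Approximate: r ≈ 15.100% − 8.840% = 6.2600%
Exact: (1 + 0.1510)/(1 + 0.0884) − 1 = 5.7516%
Error = 6.2600% − 5.7516% = 0.5084% → 0.508%.

0.508%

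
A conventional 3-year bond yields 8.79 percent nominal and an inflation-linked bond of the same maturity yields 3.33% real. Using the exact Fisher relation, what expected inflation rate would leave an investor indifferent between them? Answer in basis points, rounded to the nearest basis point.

(1 + π) = (1 + i)/(1 + r) = 1.08790 / 1.03330 = 1.052840
Break-even inflation = 1.052840 − 1 → 528 basis points.

528 basis points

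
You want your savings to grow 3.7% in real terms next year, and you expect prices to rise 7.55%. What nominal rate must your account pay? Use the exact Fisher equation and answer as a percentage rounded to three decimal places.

(1 + i) = (1 + r)(1 + π) = 1.03700 × 1.07550 = 1.1152935
i = 1.1152935 − 1, so the required nominal rate is 11.529%.

11.529%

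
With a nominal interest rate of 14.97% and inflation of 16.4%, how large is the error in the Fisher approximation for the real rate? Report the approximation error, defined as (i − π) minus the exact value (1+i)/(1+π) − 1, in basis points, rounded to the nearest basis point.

-20 basis points

Approximate: r ≈ 14.970% − 16.400% = -1.4300%
Exact: (1 + 0.1497)/(1 + 0.1640) − 1 = -1.2285%
Error = -1.4300% − (-1.2285%) = -0.2015% → -20 basis points.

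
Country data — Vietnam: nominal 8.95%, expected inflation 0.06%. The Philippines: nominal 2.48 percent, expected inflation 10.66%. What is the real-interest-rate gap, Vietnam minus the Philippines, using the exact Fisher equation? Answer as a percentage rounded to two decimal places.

16.28%

Vietnam: (1 + 0.0895)/(1 + 0.0006) − 1 = 8.8847%
The Philippines: (1 + 0.0248)/(1 + 0.1066) − 1 = -7.3920%
Differential = 8.8847% − (-7.3920%) = 16.2767% → 16.28%.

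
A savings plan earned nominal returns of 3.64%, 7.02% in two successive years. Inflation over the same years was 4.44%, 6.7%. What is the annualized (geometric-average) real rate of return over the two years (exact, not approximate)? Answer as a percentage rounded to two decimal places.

-0.23%

Nominal growth factor = 1.0364 × 1.0702 = 1.10915528
Price-level growth factor = 1.0444 × 1.0670 = 1.11437480
Real growth factor = 1.10915528 / 1.11437480 = 0.99531619
Annualized real rate = 0.99531619^(1/2) − 1 = -0.2345% → -0.23%.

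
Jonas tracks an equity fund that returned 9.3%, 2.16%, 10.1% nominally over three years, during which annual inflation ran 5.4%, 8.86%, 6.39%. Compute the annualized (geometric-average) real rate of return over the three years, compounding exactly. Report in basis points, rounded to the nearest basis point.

24 basis points

Compound the nominal returns: 1.0930 × 1.0216 × 1.1010 = 1.22938629.
Compound inflation: 1.0540 × 1.0886 × 1.0639 = 1.22070226.
Deflate: 1.22938629 / 1.22070226 = 1.00711396.
Annualized real rate = 1.00711396^(1/3) − 1 = 0.2366% → 24 basis points.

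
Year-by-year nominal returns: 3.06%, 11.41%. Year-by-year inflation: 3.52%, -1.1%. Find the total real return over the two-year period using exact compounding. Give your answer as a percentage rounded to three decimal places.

Compound the nominal returns: 1.0306 × 1.1141 = 1.148191.
Compound inflation: 1.0352 × 0.9890 = 1.023813.
Deflate: 1.148191 / 1.023813 = 1.121486.
Total real return = 1.121486 − 1 → 12.149%.

12.149%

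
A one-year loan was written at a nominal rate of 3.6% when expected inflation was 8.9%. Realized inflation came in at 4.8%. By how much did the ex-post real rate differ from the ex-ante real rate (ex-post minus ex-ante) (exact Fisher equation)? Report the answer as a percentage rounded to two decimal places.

Ex-ante: (1 + 0.0360)/(1 + 0.0890) − 1 = -4.8669%
Ex-post: (1 + 0.0360)/(1 + 0.0480) − 1 = -1.1450%
Difference (ex-post − ex-ante) = 3.7218% → 3.72%.

3.72%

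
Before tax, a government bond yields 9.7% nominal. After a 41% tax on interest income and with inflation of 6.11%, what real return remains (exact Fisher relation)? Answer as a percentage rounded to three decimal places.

After-tax nominal return = 9.7% × (1 − 0.41) = 5.7230%.
1 + r = 1.05723 / 1.06110 = 0.996353
After-tax real rate = 0.996353 − 1 → -0.365%.

-0.365%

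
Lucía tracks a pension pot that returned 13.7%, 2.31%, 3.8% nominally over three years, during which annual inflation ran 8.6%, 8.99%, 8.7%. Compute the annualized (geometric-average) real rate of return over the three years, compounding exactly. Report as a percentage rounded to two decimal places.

-2.09%

Nominal growth factor = 1.1370 × 1.0231 × 1.0380 = 1.20746876
Price-level growth factor = 1.0860 × 1.0899 × 1.0870 = 1.28660733
Real growth factor = 1.20746876 / 1.28660733 = 0.93849050
Annualized real rate = 0.93849050^(1/3) − 1 = -2.0939% → -2.09%.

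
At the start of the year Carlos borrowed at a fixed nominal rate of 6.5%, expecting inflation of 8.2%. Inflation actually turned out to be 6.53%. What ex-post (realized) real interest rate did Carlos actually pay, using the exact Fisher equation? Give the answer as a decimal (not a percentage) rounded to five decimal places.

-0.00028

Ex-post: (1 + 0.0650)/(1 + 0.0653) − 1 = -0.0282%
So the realized real rate is -0.00028.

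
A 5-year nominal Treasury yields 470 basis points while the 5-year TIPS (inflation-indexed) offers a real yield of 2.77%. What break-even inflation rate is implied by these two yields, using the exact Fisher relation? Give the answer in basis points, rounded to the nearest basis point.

188 basis points

(1 + π) = (1 + i)/(1 + r) = 1.04700 / 1.02770 = 1.018780
Break-even inflation = 1.018780 − 1 → 188 basis points.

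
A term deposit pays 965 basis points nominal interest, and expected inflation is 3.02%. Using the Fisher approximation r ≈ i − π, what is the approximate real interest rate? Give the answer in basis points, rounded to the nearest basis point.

663 basis points

r ≈ i − π = 9.65% − 3.02% = 663 basis points.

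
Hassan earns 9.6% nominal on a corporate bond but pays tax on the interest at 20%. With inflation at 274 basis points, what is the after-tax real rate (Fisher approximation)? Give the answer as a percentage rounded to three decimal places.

After-tax nominal return = 9.6% × (1 − 0.2) = 7.6800%.
r ≈ 7.6800% − 2.74% → 4.940%.

4.940%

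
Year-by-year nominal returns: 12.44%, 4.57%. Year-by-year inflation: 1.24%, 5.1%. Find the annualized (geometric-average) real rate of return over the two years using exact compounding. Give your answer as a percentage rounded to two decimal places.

5.12%

Compound the nominal returns: 1.1244 × 1.0457 = 1.17578508.
Compound inflation: 1.0124 × 1.0510 = 1.06403240.
Deflate: 1.17578508 / 1.06403240 = 1.10502752.
Annualized real rate = 1.10502752^(1/2) − 1 = 5.1203% → 5.12%.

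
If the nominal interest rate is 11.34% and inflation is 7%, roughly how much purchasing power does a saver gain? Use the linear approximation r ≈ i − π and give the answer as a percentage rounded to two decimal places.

4.34%

r ≈ i − π = 11.34% − 7% = 4.34%.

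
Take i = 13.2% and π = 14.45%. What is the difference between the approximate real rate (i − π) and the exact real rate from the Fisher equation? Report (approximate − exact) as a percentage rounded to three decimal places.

-0.158%

Approximate: r ≈ 13.200% − 14.450% = -1.2500%
Exact: (1 + 0.1320)/(1 + 0.1445) − 1 = -1.0922%
Error = -1.2500% − (-1.0922%) = -0.1578% → -0.158%.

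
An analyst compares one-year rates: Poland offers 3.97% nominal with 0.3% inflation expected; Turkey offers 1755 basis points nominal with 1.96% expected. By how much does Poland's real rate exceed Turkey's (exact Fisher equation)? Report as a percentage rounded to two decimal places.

-11.63%

Poland: (1 + 0.0397)/(1 + 0.0030) − 1 = 3.6590%
Turkey: (1 + 0.1755)/(1 + 0.0196) − 1 = 15.2903%
Differential = 3.6590% − 15.2903% = -11.6313% → -11.63%.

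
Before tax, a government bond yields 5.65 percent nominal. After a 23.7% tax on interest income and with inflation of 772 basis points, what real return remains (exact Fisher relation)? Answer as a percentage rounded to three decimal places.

After-tax nominal return = 5.65% × (1 − 0.237) = 4.31095%.
1 + r = 1.0431095 / 1.07720 = 0.968353
After-tax real rate = 0.968353 − 1 → -3.165%.

-3.165%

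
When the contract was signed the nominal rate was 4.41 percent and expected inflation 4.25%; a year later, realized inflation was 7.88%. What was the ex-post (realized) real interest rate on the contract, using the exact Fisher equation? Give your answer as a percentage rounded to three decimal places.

-3.217%

Ex-post: (1 + 0.0441)/(1 + 0.0788) − 1 = -3.21654%
So the realized real rate is -3.217%.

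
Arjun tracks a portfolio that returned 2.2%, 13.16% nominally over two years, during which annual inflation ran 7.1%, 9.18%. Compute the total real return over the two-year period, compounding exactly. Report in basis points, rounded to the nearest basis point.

-110 basis points

Nominal growth factor = 1.0220 × 1.1316 = 1.156495
Price-level growth factor = 1.0710 × 1.0918 = 1.169318
Real growth factor = 1.156495 / 1.169318 = 0.989034
Total real return = 0.989034 − 1 → -110 basis points.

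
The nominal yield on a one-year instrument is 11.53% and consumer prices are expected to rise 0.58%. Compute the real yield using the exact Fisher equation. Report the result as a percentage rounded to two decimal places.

1 + r = 1.11530 / 1.00580 = 1.108869
r = 1.108869 − 1 = 10.8869%, i.e. 10.89%.

10.89%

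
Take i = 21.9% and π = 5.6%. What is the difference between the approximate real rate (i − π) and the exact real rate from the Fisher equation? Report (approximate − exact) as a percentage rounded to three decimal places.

0.864%

Approximate: r ≈ 21.900% − 5.600% = 16.3000%
Exact: (1 + 0.2190)/(1 + 0.0560) − 1 = 15.4356%
Error = 16.3000% − 15.4356% = 0.8644% → 0.864%.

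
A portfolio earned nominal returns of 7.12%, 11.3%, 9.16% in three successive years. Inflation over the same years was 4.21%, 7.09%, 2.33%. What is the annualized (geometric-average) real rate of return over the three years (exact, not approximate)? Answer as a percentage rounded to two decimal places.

4.45%

Nominal growth factor = 1.0712 × 1.1130 × 1.0916 = 1.30145530
Price-level growth factor = 1.0421 × 1.0709 × 1.0233 = 1.14198734
Real growth factor = 1.30145530 / 1.14198734 = 1.13964074
Annualized real rate = 1.13964074^(1/3) − 1 = 4.4534% → 4.45%.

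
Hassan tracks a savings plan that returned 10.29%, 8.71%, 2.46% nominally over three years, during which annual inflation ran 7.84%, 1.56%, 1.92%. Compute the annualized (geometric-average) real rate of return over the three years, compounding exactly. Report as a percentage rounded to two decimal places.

3.24%

Compound the nominal returns: 1.1029 × 1.0871 × 1.0246 = 1.22845707.
Compound inflation: 1.0784 × 1.0156 × 1.0192 = 1.11625132.
Deflate: 1.22845707 / 1.11625132 = 1.10052015.
Annualized real rate = 1.10052015^(1/3) − 1 = 3.2443% → 3.24%.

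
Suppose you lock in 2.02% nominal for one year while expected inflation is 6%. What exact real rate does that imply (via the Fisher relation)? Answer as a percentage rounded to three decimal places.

-3.755%

By the Fisher relation, 1 + r = (1 + i)/(1 + π).
1 + r = 1.02020 / 1.06000 = 0.962453
r = 0.962453 − 1 = -3.7547%, i.e. -3.755%.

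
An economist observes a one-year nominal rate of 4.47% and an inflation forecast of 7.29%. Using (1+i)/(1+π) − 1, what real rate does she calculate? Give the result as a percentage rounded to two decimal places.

-2.63%

By the Fisher identity, 1 + r = (1 + i)/(1 + π).
1 + r = 1.04470 / 1.07290 = 0.973716
r = 0.973716 − 1 = -2.6284%, i.e. -2.63%.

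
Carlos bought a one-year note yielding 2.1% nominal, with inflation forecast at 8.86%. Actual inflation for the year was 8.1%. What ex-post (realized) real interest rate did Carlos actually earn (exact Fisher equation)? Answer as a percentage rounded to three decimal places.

-5.550%

Ex-post: (1 + 0.0210)/(1 + 0.0810) − 1 = -5.5504%
So the realized real rate is -5.550%.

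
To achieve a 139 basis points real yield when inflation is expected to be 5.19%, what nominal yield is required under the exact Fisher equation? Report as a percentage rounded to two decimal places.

(1 + i) = (1 + r)(1 + π) = 1.01390 × 1.05190 = 1.06652141
i = 1.06652141 − 1, so the required nominal rate is 6.65%.

6.65%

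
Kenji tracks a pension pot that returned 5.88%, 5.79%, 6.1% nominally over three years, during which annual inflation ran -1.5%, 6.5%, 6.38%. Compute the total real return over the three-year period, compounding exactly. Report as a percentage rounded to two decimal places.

6.49%

Nominal growth factor = 1.0588 × 1.0579 × 1.0610 = 1.188431
Price-level growth factor = 0.9850 × 1.0650 × 1.0638 = 1.115953
Real growth factor = 1.188431 / 1.115953 = 1.064947
Total real return = 1.064947 − 1 → 6.49%.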